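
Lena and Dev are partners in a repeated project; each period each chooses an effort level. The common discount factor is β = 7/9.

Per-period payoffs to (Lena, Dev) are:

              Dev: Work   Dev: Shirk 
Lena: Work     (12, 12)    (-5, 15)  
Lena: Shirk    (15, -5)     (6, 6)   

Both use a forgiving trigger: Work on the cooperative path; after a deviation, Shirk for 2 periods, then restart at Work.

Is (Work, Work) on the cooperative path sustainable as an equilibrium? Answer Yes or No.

Yes

A one-shot deviation gives 15 now, then 6 for 2 periods, then back to 12.
Gain from deviating: (15−12) today; loss: (12−6) in each of the next 2 periods.
No-deviation condition: (12−6)(β+…+β^2) ≥ 15−12, i.e. β+…+β^2 ≥ 1/2.
At β = 7/9: β+…+β^2 = 1.3827 ≥ 0.5000.
So cooperation is sustainable.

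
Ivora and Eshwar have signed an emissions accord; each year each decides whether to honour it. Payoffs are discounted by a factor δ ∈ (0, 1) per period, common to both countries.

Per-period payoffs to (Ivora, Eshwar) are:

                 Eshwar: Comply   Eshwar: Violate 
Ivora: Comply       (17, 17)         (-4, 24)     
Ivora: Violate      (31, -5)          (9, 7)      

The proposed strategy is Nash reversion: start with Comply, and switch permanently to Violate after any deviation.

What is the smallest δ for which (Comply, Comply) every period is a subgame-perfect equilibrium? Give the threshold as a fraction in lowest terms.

Ivora: cooperation gives 17 each period; deviation gives 31 once then 9 forever.
  17/(1−δ) ≥ 31 + 9δ/(1−δ) ⇒ δ ≥ 14/22 = 7/11.
Eshwar: cooperation gives 17 each period; deviation gives 24 once then 7 forever.
  δ ≥ 7/17.
Both must hold, so the binding constraint is Ivora's: δ ≥ 7/11.

7/11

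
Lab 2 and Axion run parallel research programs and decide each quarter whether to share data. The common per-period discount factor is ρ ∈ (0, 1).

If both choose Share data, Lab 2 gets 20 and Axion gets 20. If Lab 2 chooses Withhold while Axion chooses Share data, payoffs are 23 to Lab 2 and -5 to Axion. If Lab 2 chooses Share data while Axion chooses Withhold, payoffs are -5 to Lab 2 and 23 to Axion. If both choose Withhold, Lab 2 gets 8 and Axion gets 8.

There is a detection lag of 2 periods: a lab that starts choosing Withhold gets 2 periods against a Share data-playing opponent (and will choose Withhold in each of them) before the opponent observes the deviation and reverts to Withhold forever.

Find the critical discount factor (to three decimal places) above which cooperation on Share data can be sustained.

0.447

A deviator earns 23 for 2 periods, then 8 forever; cooperating earns 20 forever. Multiplying the IC by (1−ρ):
20 ≥ 23(1−ρ^2) + 8ρ^2, so 15·ρ^2 ≥ 3 and ρ^2 ≥ 1/5.
ρ ≥ (1/5)^(1/2) ≈ 0.447.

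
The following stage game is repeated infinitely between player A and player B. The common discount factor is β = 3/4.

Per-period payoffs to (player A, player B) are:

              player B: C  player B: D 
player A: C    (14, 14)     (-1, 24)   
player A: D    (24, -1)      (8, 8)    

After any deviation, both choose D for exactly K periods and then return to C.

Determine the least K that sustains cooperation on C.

Need Σ_{k=1}^{K} β^k ≥ (24−14)/(14−8) = 1.6667 at β = 3/4.
At K = 2 the sum is 1.3125 < 1.6667; at K = 3 it is 1.7344 ≥ 1.6667.
So the minimum punishment length is K = 3.

3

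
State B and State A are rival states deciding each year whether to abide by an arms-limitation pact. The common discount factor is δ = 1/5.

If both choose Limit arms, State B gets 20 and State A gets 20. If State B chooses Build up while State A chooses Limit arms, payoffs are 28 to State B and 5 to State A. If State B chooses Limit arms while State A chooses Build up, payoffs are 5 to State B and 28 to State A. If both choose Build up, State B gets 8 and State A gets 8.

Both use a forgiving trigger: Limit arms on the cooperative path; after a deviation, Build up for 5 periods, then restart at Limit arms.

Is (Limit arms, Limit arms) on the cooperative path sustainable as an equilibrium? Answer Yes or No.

No

A one-shot deviation gives 28 now, then 8 for 5 periods, then back to 20.
Gain from deviating: (28−20) today; loss: (20−8) in each of the next 5 periods.
No-deviation condition: (20−8)(δ+…+δ^5) ≥ 28−20, i.e. δ+…+δ^5 ≥ 2/3.
At δ = 1/5: δ+…+δ^5 = 0.2499 < 0.6667.
So cooperation is not sustainable.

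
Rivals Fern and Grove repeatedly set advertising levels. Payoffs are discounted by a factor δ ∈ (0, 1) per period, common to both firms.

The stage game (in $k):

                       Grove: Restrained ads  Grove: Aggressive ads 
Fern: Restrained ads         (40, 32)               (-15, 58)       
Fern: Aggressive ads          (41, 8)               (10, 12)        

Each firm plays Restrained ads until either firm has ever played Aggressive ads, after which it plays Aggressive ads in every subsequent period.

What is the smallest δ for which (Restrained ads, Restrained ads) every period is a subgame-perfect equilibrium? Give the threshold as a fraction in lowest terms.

13/23

Fern's threshold: (41−40)/(41−10) = 1/31.
Grove's threshold: (58−32)/(58−12) = 13/23.
1/31 < 13/23, so Grove binds and δ* = 13/23.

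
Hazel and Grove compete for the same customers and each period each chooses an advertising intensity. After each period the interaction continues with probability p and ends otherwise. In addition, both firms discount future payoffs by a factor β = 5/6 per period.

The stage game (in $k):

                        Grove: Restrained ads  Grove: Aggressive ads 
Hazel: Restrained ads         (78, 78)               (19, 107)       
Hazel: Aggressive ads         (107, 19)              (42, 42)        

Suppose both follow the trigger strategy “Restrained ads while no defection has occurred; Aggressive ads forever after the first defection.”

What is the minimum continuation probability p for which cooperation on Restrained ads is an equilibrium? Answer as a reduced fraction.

174/325

Expected continuation weight on next period's payoff is β·p = 5/6·p, which plays the role of the discount factor.
Cooperation requires 5/6·p ≥ (107−78)/(107−42) = 29/65, hence p ≥ 174/325.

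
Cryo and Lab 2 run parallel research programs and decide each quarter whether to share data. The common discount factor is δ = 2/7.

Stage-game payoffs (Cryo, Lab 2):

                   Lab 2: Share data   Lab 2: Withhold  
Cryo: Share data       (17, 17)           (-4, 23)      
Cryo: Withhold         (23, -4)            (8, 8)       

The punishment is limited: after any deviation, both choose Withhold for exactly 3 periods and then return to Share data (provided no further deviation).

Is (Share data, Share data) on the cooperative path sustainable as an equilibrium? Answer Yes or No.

No

IC: δ+…+δ^3 ≥ (23−17)/(17−8) = 2/3.
At δ = 2/7: partial sum = 0.3907 < 0.6667. Cooperation not sustainable.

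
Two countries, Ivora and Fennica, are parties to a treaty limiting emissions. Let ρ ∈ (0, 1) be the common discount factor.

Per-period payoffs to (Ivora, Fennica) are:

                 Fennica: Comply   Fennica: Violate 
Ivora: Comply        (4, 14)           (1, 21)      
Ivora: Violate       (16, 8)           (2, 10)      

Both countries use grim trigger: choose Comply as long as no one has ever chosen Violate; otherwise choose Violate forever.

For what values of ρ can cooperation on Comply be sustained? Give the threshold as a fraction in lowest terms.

Ivora's threshold: (16−4)/(16−2) = 6/7.
Fennica's threshold: (21−14)/(21−10) = 7/11.
6/7 > 7/11, so Ivora binds and ρ* = 6/7.

6/7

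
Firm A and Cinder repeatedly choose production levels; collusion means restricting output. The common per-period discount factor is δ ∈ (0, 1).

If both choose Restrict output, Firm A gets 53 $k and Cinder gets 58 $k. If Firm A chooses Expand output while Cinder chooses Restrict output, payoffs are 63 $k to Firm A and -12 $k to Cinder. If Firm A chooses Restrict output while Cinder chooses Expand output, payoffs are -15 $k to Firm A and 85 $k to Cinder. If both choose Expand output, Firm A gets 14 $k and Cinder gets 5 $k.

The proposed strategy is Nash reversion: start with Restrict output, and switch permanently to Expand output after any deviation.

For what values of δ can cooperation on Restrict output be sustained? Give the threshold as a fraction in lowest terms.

For Firm A: deviation gain 63−53 = 10, per-period punishment loss 53−14 = 39. IC gives δ ≥ 10/49.
For Cinder: gain 27, loss 53 per period, so δ ≥ 27/80.
The tighter constraint is Cinder's, so cooperation needs δ ≥ 27/80.

27/80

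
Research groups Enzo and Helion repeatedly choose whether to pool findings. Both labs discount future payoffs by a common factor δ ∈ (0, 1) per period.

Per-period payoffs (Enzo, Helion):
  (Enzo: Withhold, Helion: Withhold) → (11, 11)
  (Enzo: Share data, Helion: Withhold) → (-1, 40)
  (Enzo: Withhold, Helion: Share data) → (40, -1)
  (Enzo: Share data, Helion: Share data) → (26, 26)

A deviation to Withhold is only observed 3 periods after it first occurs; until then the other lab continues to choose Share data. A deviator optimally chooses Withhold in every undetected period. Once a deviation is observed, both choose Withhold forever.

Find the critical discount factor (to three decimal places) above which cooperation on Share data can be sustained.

0.784

The best deviation is to choose Withhold for all 3 undetected periods, earning 40 each, then 11 forever once detected.
Deviation value: 40(1−δ^3)/(1−δ) + 11δ^3/(1−δ); cooperation value: 26/(1−δ).
IC: 26 ≥ 40(1−δ^3) + 11δ^3 = 40 − 29δ^3.
So δ^3 ≥ 14/29, giving δ ≥ (14/29)^(1/3) ≈ 0.784.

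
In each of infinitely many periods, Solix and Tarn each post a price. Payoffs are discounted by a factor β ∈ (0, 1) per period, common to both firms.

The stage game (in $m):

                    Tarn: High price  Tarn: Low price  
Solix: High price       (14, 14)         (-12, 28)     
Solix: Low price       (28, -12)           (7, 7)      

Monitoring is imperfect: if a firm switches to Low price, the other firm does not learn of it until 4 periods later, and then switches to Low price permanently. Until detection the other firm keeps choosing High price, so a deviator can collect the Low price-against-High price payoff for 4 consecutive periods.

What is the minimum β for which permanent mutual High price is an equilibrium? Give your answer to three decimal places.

The best deviation is to choose Low price for all 4 undetected periods, earning 28 each, then 7 forever once detected.
Deviation value: 28(1−β^4)/(1−β) + 7β^4/(1−β); cooperation value: 14/(1−β).
IC: 14 ≥ 28(1−β^4) + 7β^4 = 28 − 21β^4.
So β^4 ≥ 14/21 = 2/3, giving β ≥ (2/3)^(1/4) ≈ 0.904.

0.904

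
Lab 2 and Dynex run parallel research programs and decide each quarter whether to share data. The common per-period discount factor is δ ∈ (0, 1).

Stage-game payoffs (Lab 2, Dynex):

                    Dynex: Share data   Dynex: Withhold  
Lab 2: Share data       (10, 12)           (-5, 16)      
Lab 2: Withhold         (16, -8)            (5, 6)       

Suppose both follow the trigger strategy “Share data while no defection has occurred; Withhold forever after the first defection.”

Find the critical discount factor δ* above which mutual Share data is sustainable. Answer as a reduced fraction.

6/11

Lab 2: cooperation gives 10 each period; deviation gives 16 once then 5 forever.
  10/(1−δ) ≥ 16 + 5δ/(1−δ) ⇒ δ ≥ 6/11.
Dynex: cooperation gives 12 each period; deviation gives 16 once then 6 forever.
  δ ≥ 4/10 = 2/5.
Both must hold, so the binding constraint is Lab 2's: δ ≥ 6/11.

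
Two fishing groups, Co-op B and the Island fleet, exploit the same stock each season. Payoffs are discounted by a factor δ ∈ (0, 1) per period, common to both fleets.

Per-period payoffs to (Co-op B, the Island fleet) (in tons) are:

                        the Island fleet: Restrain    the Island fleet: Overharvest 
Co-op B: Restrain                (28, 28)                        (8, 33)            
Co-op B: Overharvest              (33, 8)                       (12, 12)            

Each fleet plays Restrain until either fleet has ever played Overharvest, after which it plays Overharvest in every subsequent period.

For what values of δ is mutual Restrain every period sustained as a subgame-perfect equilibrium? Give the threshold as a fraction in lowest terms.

5/21

One-period gain from deviating is 33 − 28 = 5. The loss is 28 − 12 = 16 in every subsequent period, with present value 16·δ/(1−δ).
Deviation is unprofitable when 16·δ/(1−δ) ≥ 5, i.e. δ/(1−δ) ≥ 5/16.
Equivalently δ ≥ 5/(5+16) = 5/21.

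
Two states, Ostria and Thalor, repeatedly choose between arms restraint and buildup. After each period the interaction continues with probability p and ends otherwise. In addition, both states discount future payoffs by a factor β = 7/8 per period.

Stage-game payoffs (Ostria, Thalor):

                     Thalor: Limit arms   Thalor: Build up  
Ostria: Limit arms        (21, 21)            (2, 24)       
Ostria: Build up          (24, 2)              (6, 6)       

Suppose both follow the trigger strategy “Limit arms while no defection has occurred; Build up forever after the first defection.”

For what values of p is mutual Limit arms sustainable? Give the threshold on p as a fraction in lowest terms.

4/21

Expected continuation weight on next period's payoff is β·p = 7/8·p, which plays the role of the discount factor.
Cooperation requires 7/8·p ≥ (24−21)/(24−6) = 1/6, hence p ≥ 4/21.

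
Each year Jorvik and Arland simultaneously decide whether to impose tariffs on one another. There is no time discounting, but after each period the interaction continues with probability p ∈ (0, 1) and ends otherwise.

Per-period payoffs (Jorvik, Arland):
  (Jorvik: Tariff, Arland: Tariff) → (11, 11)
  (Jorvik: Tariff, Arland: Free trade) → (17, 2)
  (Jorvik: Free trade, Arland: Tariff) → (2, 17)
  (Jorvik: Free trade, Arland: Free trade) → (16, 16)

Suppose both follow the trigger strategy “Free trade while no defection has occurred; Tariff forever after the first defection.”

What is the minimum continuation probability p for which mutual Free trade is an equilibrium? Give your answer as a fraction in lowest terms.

Expected cooperation value is 16 + p·16 + p²·16 + … = 16/(1−p); deviation gives 17 + p·11/(1−p).
16 ≥ 17(1−p) + 11p ⇒ 6p ≥ 1 ⇒ p ≥ 1/6.

1/6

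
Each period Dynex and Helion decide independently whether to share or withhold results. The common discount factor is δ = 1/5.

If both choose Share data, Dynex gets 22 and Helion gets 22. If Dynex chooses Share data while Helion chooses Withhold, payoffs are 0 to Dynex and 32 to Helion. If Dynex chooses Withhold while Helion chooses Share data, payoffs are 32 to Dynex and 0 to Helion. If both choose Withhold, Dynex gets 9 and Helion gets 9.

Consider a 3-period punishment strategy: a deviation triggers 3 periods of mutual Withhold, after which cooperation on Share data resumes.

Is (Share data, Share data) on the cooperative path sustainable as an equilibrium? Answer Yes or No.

No

Comparing payoff streams over the 4 periods until play realigns: cooperate → 22(1+δ+…+δ^3); deviate → 32 + 9(δ+…+δ^3).
Cooperation is sustained iff (22−9)(δ+…+δ^3) ≥ 32−22.
δ+…+δ^3 = 1/5·(1−(1/5)^3)/(1−1/5) = 0.2480, and (32−22)/(22−9) = 0.7692.
0.2480 < 0.7692, so cooperation is not sustainable.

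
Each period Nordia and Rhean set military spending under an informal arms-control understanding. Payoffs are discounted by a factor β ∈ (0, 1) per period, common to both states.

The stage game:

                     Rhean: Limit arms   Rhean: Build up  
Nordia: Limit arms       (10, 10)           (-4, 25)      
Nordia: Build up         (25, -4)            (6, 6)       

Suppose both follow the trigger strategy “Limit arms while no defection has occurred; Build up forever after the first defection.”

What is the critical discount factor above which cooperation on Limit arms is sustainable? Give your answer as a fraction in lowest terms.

15/19

One-period gain from deviating is 25 − 10 = 15. The loss is 10 − 6 = 4 in every subsequent period, with present value 4·β/(1−β).
Deviation is unprofitable when 4·β/(1−β) ≥ 15, i.e. β/(1−β) ≥ 15/4.
Equivalently β ≥ 15/(15+4) = 15/19.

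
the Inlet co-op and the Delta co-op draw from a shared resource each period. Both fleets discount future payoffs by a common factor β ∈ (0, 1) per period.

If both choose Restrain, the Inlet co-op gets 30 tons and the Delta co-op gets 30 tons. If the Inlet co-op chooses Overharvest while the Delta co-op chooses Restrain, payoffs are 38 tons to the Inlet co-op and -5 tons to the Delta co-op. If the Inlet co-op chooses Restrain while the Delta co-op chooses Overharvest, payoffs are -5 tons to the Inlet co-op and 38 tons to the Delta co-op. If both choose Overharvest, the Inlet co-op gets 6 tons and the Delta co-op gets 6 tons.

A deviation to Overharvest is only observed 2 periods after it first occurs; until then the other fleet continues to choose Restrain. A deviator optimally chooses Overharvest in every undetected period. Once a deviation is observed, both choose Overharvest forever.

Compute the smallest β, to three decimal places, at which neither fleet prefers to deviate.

0.500

Deviating for the 2 undetected periods gains 38−30 = 8 per period over cooperation, then loses 30−6 = 24 per period forever once punishment starts.
Gain: 8(1 + β + … + β^1); loss: 24·β^2/(1−β).
No profitable deviation ⇔ 8(1−β^2) ≤ 24·β^2, i.e. β^2 ≥ 8/(8+24) = 1/4.
Hence β ≥ (1/4)^(1/2) ≈ 0.500.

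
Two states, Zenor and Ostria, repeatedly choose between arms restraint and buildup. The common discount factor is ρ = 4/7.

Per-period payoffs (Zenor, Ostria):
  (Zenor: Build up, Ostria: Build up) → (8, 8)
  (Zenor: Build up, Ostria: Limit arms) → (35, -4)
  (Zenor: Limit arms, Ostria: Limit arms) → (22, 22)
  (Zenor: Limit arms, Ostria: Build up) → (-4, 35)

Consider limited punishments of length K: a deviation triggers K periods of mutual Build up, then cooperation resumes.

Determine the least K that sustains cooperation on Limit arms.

3

No profitable deviation requires (22−8)(ρ+…+ρ^K) ≥ 35−22, i.e. ρ+…+ρ^K ≥ 13/14 ≈ 0.9286.
With ρ = 4/7, the partial sums are K=1: 0.5714, K=2: 0.8980, K=3: 1.0845.
K = 3 is the first length at which the sum reaches 0.9286.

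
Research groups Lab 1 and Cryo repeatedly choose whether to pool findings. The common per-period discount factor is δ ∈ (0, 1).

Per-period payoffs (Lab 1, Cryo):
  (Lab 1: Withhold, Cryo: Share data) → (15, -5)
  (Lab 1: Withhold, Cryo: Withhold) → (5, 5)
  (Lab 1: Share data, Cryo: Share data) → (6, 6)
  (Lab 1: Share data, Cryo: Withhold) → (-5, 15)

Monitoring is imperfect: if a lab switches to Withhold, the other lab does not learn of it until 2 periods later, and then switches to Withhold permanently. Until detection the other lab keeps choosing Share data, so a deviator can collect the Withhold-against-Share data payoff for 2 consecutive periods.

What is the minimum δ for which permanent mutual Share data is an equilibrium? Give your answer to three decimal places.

A deviator earns 15 for 2 periods, then 5 forever; cooperating earns 6 forever. Multiplying the IC by (1−δ):
6 ≥ 15(1−δ^2) + 5δ^2, so 10·δ^2 ≥ 9 and δ^2 ≥ 9/10.
δ ≥ (9/10)^(1/2) ≈ 0.949.

0.949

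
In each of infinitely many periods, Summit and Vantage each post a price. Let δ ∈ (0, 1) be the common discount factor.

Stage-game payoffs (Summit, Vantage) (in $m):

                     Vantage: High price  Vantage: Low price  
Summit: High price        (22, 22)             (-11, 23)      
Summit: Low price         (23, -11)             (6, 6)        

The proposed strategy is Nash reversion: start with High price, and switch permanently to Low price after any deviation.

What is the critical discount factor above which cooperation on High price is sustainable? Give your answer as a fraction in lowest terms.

One-period gain from deviating is 23 − 22 = 1. The loss is 22 − 6 = 16 in every subsequent period, with present value 16·δ/(1−δ).
Deviation is unprofitable when 16·δ/(1−δ) ≥ 1, i.e. δ/(1−δ) ≥ 1/16.
Equivalently δ ≥ 1/(1+16) = 1/17.

1/17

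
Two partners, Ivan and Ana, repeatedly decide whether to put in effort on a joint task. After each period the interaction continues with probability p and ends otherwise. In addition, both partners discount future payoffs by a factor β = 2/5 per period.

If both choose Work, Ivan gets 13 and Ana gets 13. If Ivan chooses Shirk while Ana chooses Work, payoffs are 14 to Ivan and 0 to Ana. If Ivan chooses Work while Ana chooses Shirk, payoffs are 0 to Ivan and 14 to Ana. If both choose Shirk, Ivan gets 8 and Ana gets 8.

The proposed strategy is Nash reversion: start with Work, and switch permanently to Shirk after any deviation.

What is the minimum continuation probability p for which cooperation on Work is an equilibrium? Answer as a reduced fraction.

With continuation probability p and discount β, the effective per-period discount factor is βp.
Grim-trigger IC: βp ≥ (14−13)/(14−8) = 1/6.
So p ≥ (1/6)/(2/5) = 5/12.

5/12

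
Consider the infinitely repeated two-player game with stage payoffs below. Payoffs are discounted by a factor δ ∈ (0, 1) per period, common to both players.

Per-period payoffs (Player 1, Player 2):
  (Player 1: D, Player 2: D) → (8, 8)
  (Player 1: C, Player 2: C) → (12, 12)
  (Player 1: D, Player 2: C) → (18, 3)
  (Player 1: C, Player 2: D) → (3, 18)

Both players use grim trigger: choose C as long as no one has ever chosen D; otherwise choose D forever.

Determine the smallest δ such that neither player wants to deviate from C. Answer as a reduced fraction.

3/5

Cooperation forever yields 12 each period: 12/(1−δ).
Deviating yields 18 once, then 8 forever: 18 + 8δ/(1−δ).
No profitable deviation requires 12/(1−δ) ≥ 18 + 8δ/(1−δ).
Multiplying by (1−δ): 12 ≥ 18(1−δ) + 8δ = 18 − 10δ.
So 10δ ≥ 6, i.e. δ ≥ 6/10 = 3/5.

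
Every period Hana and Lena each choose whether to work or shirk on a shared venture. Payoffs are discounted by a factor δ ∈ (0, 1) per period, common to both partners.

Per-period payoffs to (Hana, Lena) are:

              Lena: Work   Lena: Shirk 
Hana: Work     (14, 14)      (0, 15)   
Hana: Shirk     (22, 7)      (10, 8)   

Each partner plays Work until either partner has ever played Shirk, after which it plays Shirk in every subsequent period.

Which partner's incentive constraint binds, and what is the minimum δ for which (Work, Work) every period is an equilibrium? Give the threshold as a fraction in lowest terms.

Hana: cooperation gives 14 each period; deviation gives 22 once then 10 forever.
  14/(1−δ) ≥ 22 + 10δ/(1−δ) ⇒ δ ≥ 8/12 = 2/3.
Lena: cooperation gives 14 each period; deviation gives 15 once then 8 forever.
  δ ≥ 1/7.
Both must hold, so the binding constraint is Hana's: δ ≥ 2/3.

Hana; δ ≥ 2/3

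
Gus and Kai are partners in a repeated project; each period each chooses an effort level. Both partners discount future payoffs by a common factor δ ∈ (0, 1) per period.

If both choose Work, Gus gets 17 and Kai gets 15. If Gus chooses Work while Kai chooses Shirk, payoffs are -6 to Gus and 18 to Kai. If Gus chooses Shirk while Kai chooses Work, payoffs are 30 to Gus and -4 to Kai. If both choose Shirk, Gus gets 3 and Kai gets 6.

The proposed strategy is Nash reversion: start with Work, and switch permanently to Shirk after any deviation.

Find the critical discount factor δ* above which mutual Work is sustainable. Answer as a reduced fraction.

Gus's threshold: (30−17)/(30−3) = 13/27.
Kai's threshold: (18−15)/(18−6) = 1/4.
13/27 > 1/4, so Gus binds and δ* = 13/27.

13/27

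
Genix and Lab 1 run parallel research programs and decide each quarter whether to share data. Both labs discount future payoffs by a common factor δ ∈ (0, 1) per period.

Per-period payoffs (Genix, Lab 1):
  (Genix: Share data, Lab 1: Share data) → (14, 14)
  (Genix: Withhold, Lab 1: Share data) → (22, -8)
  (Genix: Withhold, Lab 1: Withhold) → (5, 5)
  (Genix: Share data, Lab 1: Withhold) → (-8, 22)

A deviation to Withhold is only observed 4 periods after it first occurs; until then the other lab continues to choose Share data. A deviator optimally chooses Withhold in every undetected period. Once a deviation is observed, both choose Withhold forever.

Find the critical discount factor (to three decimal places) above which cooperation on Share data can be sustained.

Deviating for the 4 undetected periods gains 22−14 = 8 per period over cooperation, then loses 14−5 = 9 per period forever once punishment starts.
Gain: 8(1 + δ + … + δ^3); loss: 9·δ^4/(1−δ).
No profitable deviation ⇔ 8(1−δ^4) ≤ 9·δ^4, i.e. δ^4 ≥ 8/(8+9) = 8/17.
Hence δ ≥ (8/17)^(1/4) ≈ 0.828.

0.828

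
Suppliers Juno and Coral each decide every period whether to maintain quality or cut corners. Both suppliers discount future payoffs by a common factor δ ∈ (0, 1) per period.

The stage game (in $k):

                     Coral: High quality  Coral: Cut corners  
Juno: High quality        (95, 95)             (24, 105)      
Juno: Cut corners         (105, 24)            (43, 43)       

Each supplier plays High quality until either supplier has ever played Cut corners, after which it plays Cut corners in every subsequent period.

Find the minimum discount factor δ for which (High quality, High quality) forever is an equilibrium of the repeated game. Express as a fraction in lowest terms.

95/(1−δ) ≥ 105 + 43δ/(1−δ)
95 ≥ 105 − 62δ
δ ≥ 10/62 = 5/31.

5/31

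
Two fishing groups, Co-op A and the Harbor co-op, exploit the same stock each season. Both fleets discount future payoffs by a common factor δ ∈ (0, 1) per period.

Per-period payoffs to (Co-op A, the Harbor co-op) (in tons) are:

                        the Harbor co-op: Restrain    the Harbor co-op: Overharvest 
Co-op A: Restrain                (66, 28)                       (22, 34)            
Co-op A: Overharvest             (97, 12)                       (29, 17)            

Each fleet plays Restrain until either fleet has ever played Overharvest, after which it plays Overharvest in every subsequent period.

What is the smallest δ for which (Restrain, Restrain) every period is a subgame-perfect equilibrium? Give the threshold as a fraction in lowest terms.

31/68

Co-op A: cooperation gives 66 each period; deviation gives 97 once then 29 forever.
  66/(1−δ) ≥ 97 + 29δ/(1−δ) ⇒ δ ≥ 31/68.
the Harbor co-op: cooperation gives 28 each period; deviation gives 34 once then 17 forever.
  δ ≥ 6/17.
Both must hold, so the binding constraint is Co-op A's: δ ≥ 31/68.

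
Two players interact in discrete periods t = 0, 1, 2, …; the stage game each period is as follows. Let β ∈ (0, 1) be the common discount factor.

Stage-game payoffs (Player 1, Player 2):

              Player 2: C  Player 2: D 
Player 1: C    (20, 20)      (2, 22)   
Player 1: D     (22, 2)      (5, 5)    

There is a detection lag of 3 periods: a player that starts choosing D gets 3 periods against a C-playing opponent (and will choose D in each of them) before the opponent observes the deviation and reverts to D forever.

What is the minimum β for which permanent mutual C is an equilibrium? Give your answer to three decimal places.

A deviator earns 22 for 3 periods, then 5 forever; cooperating earns 20 forever. Multiplying the IC by (1−β):
20 ≥ 22(1−β^3) + 5β^3, so 17·β^3 ≥ 2 and β^3 ≥ 2/17.
β ≥ (2/17)^(1/3) ≈ 0.490.

0.490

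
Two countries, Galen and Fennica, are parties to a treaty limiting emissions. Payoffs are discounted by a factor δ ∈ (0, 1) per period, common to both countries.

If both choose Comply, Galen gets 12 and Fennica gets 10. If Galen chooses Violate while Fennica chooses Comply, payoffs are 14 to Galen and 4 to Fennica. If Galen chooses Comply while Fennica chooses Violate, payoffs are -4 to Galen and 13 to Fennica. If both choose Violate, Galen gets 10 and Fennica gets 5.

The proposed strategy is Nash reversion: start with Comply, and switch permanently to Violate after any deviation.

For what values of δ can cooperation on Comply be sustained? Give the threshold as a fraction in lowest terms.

1/2

Galen: cooperation gives 12 each period; deviation gives 14 once then 10 forever.
  12/(1−δ) ≥ 14 + 10δ/(1−δ) ⇒ δ ≥ 2/4 = 1/2.
Fennica: cooperation gives 10 each period; deviation gives 13 once then 5 forever.
  δ ≥ 3/8.
Both must hold, so the binding constraint is Galen's: δ ≥ 1/2.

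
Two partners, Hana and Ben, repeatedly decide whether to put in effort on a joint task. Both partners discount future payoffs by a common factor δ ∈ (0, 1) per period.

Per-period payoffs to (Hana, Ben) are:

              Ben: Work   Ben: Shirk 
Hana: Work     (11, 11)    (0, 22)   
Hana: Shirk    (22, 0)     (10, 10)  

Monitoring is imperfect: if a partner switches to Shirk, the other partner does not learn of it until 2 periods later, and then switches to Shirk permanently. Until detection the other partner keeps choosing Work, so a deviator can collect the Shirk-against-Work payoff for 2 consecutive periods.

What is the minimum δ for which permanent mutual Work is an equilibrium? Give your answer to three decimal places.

The best deviation is to choose Shirk for all 2 undetected periods, earning 22 each, then 10 forever once detected.
Deviation value: 22(1−δ^2)/(1−δ) + 10δ^2/(1−δ); cooperation value: 11/(1−δ).
IC: 11 ≥ 22(1−δ^2) + 10δ^2 = 22 − 12δ^2.
So δ^2 ≥ 11/12, giving δ ≥ (11/12)^(1/2) ≈ 0.957.

0.957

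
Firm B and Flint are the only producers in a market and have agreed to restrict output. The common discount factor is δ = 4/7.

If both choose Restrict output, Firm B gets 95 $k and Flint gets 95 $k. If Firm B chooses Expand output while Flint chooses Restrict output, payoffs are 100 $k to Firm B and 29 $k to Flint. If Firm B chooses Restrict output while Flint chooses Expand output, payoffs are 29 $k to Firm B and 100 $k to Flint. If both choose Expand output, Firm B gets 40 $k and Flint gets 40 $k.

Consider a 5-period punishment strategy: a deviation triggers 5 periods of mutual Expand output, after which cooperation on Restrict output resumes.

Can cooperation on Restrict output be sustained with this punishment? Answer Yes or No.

Yes

IC: δ+…+δ^5 ≥ (100−95)/(95−40) = 1/11.
At δ = 4/7: partial sum = 1.2521 ≥ 0.0909. Cooperation sustainable.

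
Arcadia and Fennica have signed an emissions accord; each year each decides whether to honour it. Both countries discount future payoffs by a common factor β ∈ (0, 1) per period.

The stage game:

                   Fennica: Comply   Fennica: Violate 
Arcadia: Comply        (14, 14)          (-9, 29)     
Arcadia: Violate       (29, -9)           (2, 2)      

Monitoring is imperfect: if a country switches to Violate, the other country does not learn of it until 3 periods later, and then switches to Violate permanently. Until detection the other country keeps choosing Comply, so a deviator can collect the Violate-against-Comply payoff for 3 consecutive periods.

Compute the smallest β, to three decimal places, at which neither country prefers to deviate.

The best deviation is to choose Violate for all 3 undetected periods, earning 29 each, then 2 forever once detected.
Deviation value: 29(1−β^3)/(1−β) + 2β^3/(1−β); cooperation value: 14/(1−β).
IC: 14 ≥ 29(1−β^3) + 2β^3 = 29 − 27β^3.
So β^3 ≥ 15/27 = 5/9, giving β ≥ (5/9)^(1/3) ≈ 0.822.

0.822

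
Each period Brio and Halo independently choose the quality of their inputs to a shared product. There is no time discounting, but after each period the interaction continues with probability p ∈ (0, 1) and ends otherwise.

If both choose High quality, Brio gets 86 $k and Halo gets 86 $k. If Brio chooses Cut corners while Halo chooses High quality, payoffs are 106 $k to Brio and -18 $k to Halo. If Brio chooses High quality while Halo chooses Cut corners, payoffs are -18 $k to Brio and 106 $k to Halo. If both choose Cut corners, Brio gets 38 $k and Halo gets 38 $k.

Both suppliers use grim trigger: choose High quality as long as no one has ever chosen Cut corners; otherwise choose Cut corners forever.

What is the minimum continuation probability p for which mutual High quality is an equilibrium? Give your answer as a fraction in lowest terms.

With no time discounting, the continuation probability p plays the role of the discount factor.
Grim-trigger IC: 86/(1−p) ≥ 106 + 38p/(1−p) ⇒ p ≥ (106−86)/(106−38) = 5/17.

5/17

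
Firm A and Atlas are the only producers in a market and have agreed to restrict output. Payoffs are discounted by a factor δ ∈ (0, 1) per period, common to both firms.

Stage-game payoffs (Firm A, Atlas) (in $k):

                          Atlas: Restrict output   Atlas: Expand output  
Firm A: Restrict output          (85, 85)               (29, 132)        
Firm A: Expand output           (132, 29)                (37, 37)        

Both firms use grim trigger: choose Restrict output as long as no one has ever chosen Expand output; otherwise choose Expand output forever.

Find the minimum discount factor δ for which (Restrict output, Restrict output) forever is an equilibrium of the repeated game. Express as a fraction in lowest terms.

47/95

Under grim trigger the critical discount factor is (T−C)/(T−P) with T = 132, C = 85, P = 37.
δ* = (132−85)/(132−37) = 47/95.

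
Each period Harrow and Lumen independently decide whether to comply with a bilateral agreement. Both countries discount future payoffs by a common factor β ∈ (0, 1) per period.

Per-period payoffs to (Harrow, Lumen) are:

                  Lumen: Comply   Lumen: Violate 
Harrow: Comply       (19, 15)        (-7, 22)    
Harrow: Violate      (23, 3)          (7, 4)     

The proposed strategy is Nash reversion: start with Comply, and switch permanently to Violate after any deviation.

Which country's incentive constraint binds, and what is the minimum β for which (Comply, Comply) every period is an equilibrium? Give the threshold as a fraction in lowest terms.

Harrow: cooperation gives 19 each period; deviation gives 23 once then 7 forever.
  19/(1−β) ≥ 23 + 7β/(1−β) ⇒ β ≥ 4/16 = 1/4.
Lumen: cooperation gives 15 each period; deviation gives 22 once then 4 forever.
  β ≥ 7/18.
Both must hold, so the binding constraint is Lumen's: β ≥ 7/18.

Lumen; β ≥ 7/18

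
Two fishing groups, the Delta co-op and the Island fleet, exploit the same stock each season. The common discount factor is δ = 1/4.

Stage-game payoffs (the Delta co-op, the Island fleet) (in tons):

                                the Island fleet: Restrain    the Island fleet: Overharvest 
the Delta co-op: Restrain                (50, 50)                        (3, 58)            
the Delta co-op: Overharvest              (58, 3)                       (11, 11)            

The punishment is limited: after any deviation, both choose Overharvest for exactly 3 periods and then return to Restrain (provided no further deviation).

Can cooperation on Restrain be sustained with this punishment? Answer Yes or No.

Yes

Comparing payoff streams over the 4 periods until play realigns: cooperate → 50(1+δ+…+δ^3); deviate → 58 + 11(δ+…+δ^3).
Cooperation is sustained iff (50−11)(δ+…+δ^3) ≥ 58−50.
δ+…+δ^3 = 1/4·(1−(1/4)^3)/(1−1/4) = 0.3281, and (58−50)/(50−11) = 0.2051.
0.3281 ≥ 0.2051, so cooperation is sustainable.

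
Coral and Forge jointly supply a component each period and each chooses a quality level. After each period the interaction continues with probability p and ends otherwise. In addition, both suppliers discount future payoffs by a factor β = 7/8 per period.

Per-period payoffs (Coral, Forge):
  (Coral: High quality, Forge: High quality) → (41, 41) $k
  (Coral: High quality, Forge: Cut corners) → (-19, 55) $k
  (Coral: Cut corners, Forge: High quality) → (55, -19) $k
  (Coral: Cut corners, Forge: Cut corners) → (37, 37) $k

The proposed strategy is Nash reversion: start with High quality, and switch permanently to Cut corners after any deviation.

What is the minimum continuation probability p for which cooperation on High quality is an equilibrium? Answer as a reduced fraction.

8/9

Expected continuation weight on next period's payoff is β·p = 7/8·p, which plays the role of the discount factor.
Cooperation requires 7/8·p ≥ (55−41)/(55−37) = 7/9, hence p ≥ 8/9.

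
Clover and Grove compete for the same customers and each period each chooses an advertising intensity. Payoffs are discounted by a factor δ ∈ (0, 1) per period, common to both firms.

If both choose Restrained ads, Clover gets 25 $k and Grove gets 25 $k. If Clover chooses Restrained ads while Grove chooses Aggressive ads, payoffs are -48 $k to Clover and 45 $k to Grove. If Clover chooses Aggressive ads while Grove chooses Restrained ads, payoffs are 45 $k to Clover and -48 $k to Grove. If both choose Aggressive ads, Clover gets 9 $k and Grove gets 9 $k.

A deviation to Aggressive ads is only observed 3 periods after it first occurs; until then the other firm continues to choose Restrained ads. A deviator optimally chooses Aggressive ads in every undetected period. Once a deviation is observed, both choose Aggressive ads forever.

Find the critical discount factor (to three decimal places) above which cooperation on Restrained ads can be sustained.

0.822

A deviator earns 45 for 3 periods, then 9 forever; cooperating earns 25 forever. Multiplying the IC by (1−δ):
25 ≥ 45(1−δ^3) + 9δ^3, so 36·δ^3 ≥ 20 and δ^3 ≥ 5/9.
δ ≥ (5/9)^(1/3) ≈ 0.822.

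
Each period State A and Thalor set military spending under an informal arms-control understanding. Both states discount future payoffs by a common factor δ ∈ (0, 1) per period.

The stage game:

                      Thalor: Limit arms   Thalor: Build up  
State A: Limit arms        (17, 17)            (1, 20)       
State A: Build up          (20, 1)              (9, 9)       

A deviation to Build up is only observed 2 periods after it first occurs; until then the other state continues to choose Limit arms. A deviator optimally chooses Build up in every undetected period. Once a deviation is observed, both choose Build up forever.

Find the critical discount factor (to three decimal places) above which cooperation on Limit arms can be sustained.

0.522

Deviating for the 2 undetected periods gains 20−17 = 3 per period over cooperation, then loses 17−9 = 8 per period forever once punishment starts.
Gain: 3(1 + δ + … + δ^1); loss: 8·δ^2/(1−δ).
No profitable deviation ⇔ 3(1−δ^2) ≤ 8·δ^2, i.e. δ^2 ≥ 3/(3+8) = 3/11.
Hence δ ≥ (3/11)^(1/2) ≈ 0.522.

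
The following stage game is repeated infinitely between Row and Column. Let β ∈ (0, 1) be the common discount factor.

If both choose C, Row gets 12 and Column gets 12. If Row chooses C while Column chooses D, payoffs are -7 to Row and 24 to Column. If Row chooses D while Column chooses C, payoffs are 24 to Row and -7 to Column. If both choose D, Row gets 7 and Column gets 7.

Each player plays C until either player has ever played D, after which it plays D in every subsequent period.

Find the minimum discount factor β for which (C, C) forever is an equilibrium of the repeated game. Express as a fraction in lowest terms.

Under grim trigger the critical discount factor is (T−C)/(T−P) with T = 24, C = 12, P = 7.
β* = (24−12)/(24−7) = 12/17.

12/17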